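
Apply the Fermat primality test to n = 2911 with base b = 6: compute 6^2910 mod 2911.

747

6^1 ≡ 6 (mod 2911)
6^2 ≡ 6^2 = 36 ≡ 36 (mod 2911)
6^4 ≡ 36^2 = 1296 ≡ 1296 (mod 2911)
6^8 ≡ 1296^2 = 1679616 ≡ 2880 (mod 2911)
6^16 ≡ 2880^2 = 8294400 ≡ 961 (mod 2911)
6^32 ≡ 961^2 = 923521 ≡ 734 (mod 2911)
6^64 ≡ 734^2 = 538756 ≡ 221 (mod 2911)
6^128 ≡ 221^2 = 48841 ≡ 2265 (mod 2911)
6^256 ≡ 2265^2 = 5130225 ≡ 1043 (mod 2911)
6^512 ≡ 1043^2 = 1087849 ≡ 2046 (mod 2911)
6^1024 ≡ 2046^2 = 4186116 ≡ 98 (mod 2911)
6^2048 ≡ 98^2 = 9604 ≡ 871 (mod 2911)
2910 = 2048 + 512 + 256 + 64 + 16 + 8 + 4 + 2 in binary powers of 2.
So 6^2910 ≡ 871 · 2046 · 1043 · 221 · 961 · 2880 · 1296 · 36 ≡ 747 (mod 2911).
Since 747 ≠ 1, base 6 is a Fermat witness: 2911 is composite.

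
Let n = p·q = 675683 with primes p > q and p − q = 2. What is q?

821

Since p = q + 2, we have 675683 = q(q + 2), so q² + 2q − 675683 = 0.
Discriminant: 2² + 4·675683 = 4 + 2702732 = 2702736; √2702736 = 1644.
q = (−2 + 1644)/2 = 821, and p = q + 2 = 823.
Check: 821 · 823 = 675683.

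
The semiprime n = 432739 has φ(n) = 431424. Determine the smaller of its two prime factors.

φ(n) = (p−1)(q−1) = n − (p+q) + 1, so p + q = 432739 − 431424 + 1 = 1316.
p and q are the roots of t² − 1316t + 432739 = 0.
Discriminant: 1316² − 4·432739 = 1731856 − 1730956 = 900; √900 = 30.
q = (1316 − 30)/2 = 643, p = (1316 + 30)/2 = 673.
Check: 643 · 673 = 432739.

643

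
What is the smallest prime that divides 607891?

607891 is odd.
Digit sum 31, not divisible by 3.
Ends in 1: not divisible by 5.
7: 607891 = 7·86841 + 4
11: 607891 = 11·55262 + 9
13: 607891 = 13·46760 + 11
17: 607891 = 17·35758 + 5
19: 607891 = 19·31994 + 5
23: 607891 = 23·26430 + 1
29: 607891 = 29·20961 + 22
31: 607891 = 31·19609 + 12
37: 607891 = 37·16429 + 18
41: 607891 = 41·14826 + 25
43: 607891 = 43·14137

43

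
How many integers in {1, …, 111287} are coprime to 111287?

99000

Factor: 111287 = 11 · 67 · 151.
φ(111287) = (11−1) · (67−1) · (151−1) = 10 · 66 · 150 = 99000.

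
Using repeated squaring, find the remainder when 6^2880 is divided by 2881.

2839

6^1 ≡ 6 (mod 2881)
6^2 ≡ 6^2 = 36 ≡ 36 (mod 2881)
6^4 ≡ 36^2 = 1296 ≡ 1296 (mod 2881)
6^8 ≡ 1296^2 = 1679616 ≡ 2874 (mod 2881)
6^16 ≡ 2874^2 = 8259876 ≡ 49 (mod 2881)
6^32 ≡ 49^2 = 2401 ≡ 2401 (mod 2881)
6^64 ≡ 2401^2 = 5764801 ≡ 2801 (mod 2881)
6^128 ≡ 2801^2 = 7845601 ≡ 638 (mod 2881)
6^256 ≡ 638^2 = 407044 ≡ 823 (mod 2881)
6^512 ≡ 823^2 = 677329 ≡ 294 (mod 2881)
6^1024 ≡ 294^2 = 86436 ≡ 6 (mod 2881)
6^2048 ≡ 6^2 = 36 ≡ 36 (mod 2881)
2880 = 2048 + 512 + 256 + 64 in binary powers of 2.
So 6^2880 ≡ 36 · 294 · 823 · 2801 ≡ 2839 (mod 2881).
Since 2839 ≠ 1, base 6 is a Fermat witness: 2881 is composite.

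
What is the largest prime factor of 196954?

196954 = 2 · 98477
98477 = 19 · 5183
5183 = 71 · 73
73 is prime.
So 196954 = 2 · 19 · 71 · 73; the largest prime factor is 73.

73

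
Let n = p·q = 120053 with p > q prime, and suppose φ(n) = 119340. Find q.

271

φ(n) = (p−1)(q−1) = n − (p+q) + 1, so p + q = 120053 − 119340 + 1 = 714.
p and q are the roots of t² − 714t + 120053 = 0.
Discriminant: 714² − 4·120053 = 509796 − 480212 = 29584; √29584 = 172.
q = (714 − 172)/2 = 271, p = (714 + 172)/2 = 443.
Check: 271 · 443 = 120053.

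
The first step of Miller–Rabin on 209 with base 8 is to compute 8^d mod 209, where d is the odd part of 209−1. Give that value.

209 − 1 = 208 = 2^4 · 13, so d = 13.
8^1 ≡ 8 (mod 209)
8^2 ≡ 8^2 = 64 ≡ 64 (mod 209)
8^4 ≡ 64^2 = 4096 ≡ 125 (mod 209)
8^8 ≡ 125^2 = 15625 ≡ 159 (mod 209)
13 = 8 + 4 + 1 in binary powers of 2.
So 8^13 ≡ 159 · 125 · 8 ≡ 160 (mod 209).
Squaring chain: 160 → 102 → 163 → 26; never reaches −1, so base 8 is a Miller–Rabin witness that 209 is composite.

160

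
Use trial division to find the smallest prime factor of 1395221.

1395221 is odd.
Digit sum 23, not divisible by 3.
Ends in 1: not divisible by 5.
7: 1395221 = 7·199317 + 2
11: 1395221 = 11·126838 + 3
13: 1395221 = 13·107324 + 9
17: 1395221 = 17·82071 + 14
19: 1395221 = 19·73432 + 13
23: 1395221 = 23·60661 + 18
29: 1395221 = 29·48111 + 2
31: 1395221 = 31·45007 + 4
37: 1395221 = 37·37708 + 25
41: 1395221 = 41·34029 + 32
43: 1395221 = 43·32447

43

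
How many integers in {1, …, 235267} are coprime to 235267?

219648

Factor: 235267 = 23 · 53 · 193.
φ(235267) = (23−1) · (53−1) · (193−1) = 22 · 52 · 192 = 219648.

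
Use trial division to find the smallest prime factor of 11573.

11573 is odd.
Digit sum 17, not divisible by 3.
Ends in 3: not divisible by 5.
7: 11573 = 7·1653 + 2
11: 11573 = 11·1052 + 1
13: 11573 = 13·890 + 3
17: 11573 = 17·680 + 13
19: 11573 = 19·609 + 2
23: 11573 = 23·503 + 4
29: 11573 = 29·399 + 2
31: 11573 = 31·373 + 10
37: 11573 = 37·312 + 29
41: 11573 = 41·282 + 11
43: 11573 = 43·269 + 6
47: 11573 = 47·246 + 11
53: 11573 = 53·218 + 19
59: 11573 = 59·196 + 9
61: 11573 = 61·189 + 44
67: 11573 = 67·172 + 49
71: 11573 = 71·163

71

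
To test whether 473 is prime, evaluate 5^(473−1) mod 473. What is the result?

454

5^1 ≡ 5 (mod 473)
5^2 ≡ 5^2 = 25 ≡ 25 (mod 473)
5^4 ≡ 25^2 = 625 ≡ 152 (mod 473)
5^8 ≡ 152^2 = 23104 ≡ 400 (mod 473)
5^16 ≡ 400^2 = 160000 ≡ 126 (mod 473)
5^32 ≡ 126^2 = 15876 ≡ 267 (mod 473)
5^64 ≡ 267^2 = 71289 ≡ 339 (mod 473)
5^128 ≡ 339^2 = 114921 ≡ 455 (mod 473)
5^256 ≡ 455^2 = 207025 ≡ 324 (mod 473)
472 = 256 + 128 + 64 + 16 + 8 in binary powers of 2.
So 5^472 ≡ 324 · 455 · 339 · 126 · 400 ≡ 454 (mod 473).
Since 454 ≠ 1, base 5 is a Fermat witness: 473 is composite.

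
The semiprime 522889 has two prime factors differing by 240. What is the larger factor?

Since p = q + 240, we have 522889 = q(q + 240), so q² + 240q − 522889 = 0.
Discriminant: 240² + 4·522889 = 57600 + 2091556 = 2149156; √2149156 = 1466.
q = (−240 + 1466)/2 = 613, and p = q + 240 = 853.
Check: 613 · 853 = 522889.

853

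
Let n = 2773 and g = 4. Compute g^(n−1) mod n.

2446

4^1 ≡ 4 (mod 2773)
4^2 ≡ 4^2 = 16 ≡ 16 (mod 2773)
4^4 ≡ 16^2 = 256 ≡ 256 (mod 2773)
4^8 ≡ 256^2 = 65536 ≡ 1757 (mod 2773)
4^16 ≡ 1757^2 = 3087049 ≡ 700 (mod 2773)
4^32 ≡ 700^2 = 490000 ≡ 1952 (mod 2773)
4^64 ≡ 1952^2 = 3810304 ≡ 202 (mod 2773)
4^128 ≡ 202^2 = 40804 ≡ 1982 (mod 2773)
4^256 ≡ 1982^2 = 3928324 ≡ 1756 (mod 2773)
4^512 ≡ 1756^2 = 3083536 ≡ 2733 (mod 2773)
4^1024 ≡ 2733^2 = 7469289 ≡ 1600 (mod 2773)
4^2048 ≡ 1600^2 = 2560000 ≡ 521 (mod 2773)
2772 = 2048 + 512 + 128 + 64 + 16 + 4 in binary powers of 2.
So 4^2772 ≡ 521 · 2733 · 1982 · 202 · 700 · 256 ≡ 2446 (mod 2773).
Since 2446 ≠ 1, base 4 is a Fermat witness: 2773 is composite.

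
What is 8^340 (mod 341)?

1

8^1 ≡ 8 (mod 341)
8^2 ≡ 8^2 = 64 ≡ 64 (mod 341)
8^4 ≡ 64^2 = 4096 ≡ 4 (mod 341)
8^8 ≡ 4^2 = 16 ≡ 16 (mod 341)
8^16 ≡ 16^2 = 256 ≡ 256 (mod 341)
8^32 ≡ 256^2 = 65536 ≡ 64 (mod 341)
8^64 ≡ 64^2 = 4096 ≡ 4 (mod 341)
8^128 ≡ 4^2 = 16 ≡ 16 (mod 341)
8^256 ≡ 16^2 = 256 ≡ 256 (mod 341)
340 = 256 + 64 + 16 + 4 in binary powers of 2.
So 8^340 ≡ 256 · 4 · 256 · 4 ≡ 1 (mod 341).
Since the result is 1, base 8 gives no evidence that 341 is composite.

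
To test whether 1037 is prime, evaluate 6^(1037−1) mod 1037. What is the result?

727

6^1 ≡ 6 (mod 1037)
6^2 ≡ 6^2 = 36 ≡ 36 (mod 1037)
6^4 ≡ 36^2 = 1296 ≡ 259 (mod 1037)
6^8 ≡ 259^2 = 67081 ≡ 713 (mod 1037)
6^16 ≡ 713^2 = 508369 ≡ 239 (mod 1037)
6^32 ≡ 239^2 = 57121 ≡ 86 (mod 1037)
6^64 ≡ 86^2 = 7396 ≡ 137 (mod 1037)
6^128 ≡ 137^2 = 18769 ≡ 103 (mod 1037)
6^256 ≡ 103^2 = 10609 ≡ 239 (mod 1037)
6^512 ≡ 239^2 = 57121 ≡ 86 (mod 1037)
6^1024 ≡ 86^2 = 7396 ≡ 137 (mod 1037)
1036 = 1024 + 8 + 4 in binary powers of 2.
So 6^1036 ≡ 137 · 713 · 259 ≡ 727 (mod 1037).
Since 727 ≠ 1, base 6 is a Fermat witness: 1037 is composite.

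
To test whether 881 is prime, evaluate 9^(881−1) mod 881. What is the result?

1

9^1 ≡ 9 (mod 881)
9^2 ≡ 9^2 = 81 ≡ 81 (mod 881)
9^4 ≡ 81^2 = 6561 ≡ 394 (mod 881)
9^8 ≡ 394^2 = 155236 ≡ 180 (mod 881)
9^16 ≡ 180^2 = 32400 ≡ 684 (mod 881)
9^32 ≡ 684^2 = 467856 ≡ 45 (mod 881)
9^64 ≡ 45^2 = 2025 ≡ 263 (mod 881)
9^128 ≡ 263^2 = 69169 ≡ 451 (mod 881)
9^256 ≡ 451^2 = 203401 ≡ 771 (mod 881)
9^512 ≡ 771^2 = 594441 ≡ 647 (mod 881)
880 = 512 + 256 + 64 + 32 + 16 in binary powers of 2.
So 9^880 ≡ 647 · 771 · 263 · 45 · 684 ≡ 1 (mod 881).
Since the result is 1, base 9 gives no evidence that 881 is composite.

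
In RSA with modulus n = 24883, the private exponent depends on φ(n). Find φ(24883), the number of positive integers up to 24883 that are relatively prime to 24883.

Factor: 24883 = 149 · 167.
φ(24883) = (149−1) · (167−1) = 148 · 166 = 24568.

24568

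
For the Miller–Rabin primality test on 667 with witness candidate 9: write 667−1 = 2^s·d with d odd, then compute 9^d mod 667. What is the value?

667 − 1 = 666 = 2^1 · 333, so d = 333.
9^1 ≡ 9 (mod 667)
9^2 ≡ 9^2 = 81 ≡ 81 (mod 667)
9^4 ≡ 81^2 = 6561 ≡ 558 (mod 667)
9^8 ≡ 558^2 = 311364 ≡ 542 (mod 667)
9^16 ≡ 542^2 = 293764 ≡ 284 (mod 667)
9^32 ≡ 284^2 = 80656 ≡ 616 (mod 667)
9^64 ≡ 616^2 = 379456 ≡ 600 (mod 667)
9^128 ≡ 600^2 = 360000 ≡ 487 (mod 667)
9^256 ≡ 487^2 = 237169 ≡ 384 (mod 667)
333 = 256 + 64 + 8 + 4 + 1 in binary powers of 2.
So 9^333 ≡ 384 · 600 · 542 · 558 · 9 ≡ 660 (mod 667).
Squaring chain: 660; never reaches −1, so base 9 is a Miller–Rabin witness that 667 is composite.

660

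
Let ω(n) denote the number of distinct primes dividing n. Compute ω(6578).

6578 = 2 · 3289
3289 = 11 · 299
299 = 13 · 23
6578 = 2 · 11 · 13 · 23, which has 4 distinct prime factors.

4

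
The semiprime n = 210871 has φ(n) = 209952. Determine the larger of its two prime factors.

487

φ(n) = (p−1)(q−1) = n − (p+q) + 1, so p + q = 210871 − 209952 + 1 = 920.
p and q are the roots of t² − 920t + 210871 = 0.
Discriminant: 920² − 4·210871 = 846400 − 843484 = 2916; √2916 = 54.
q = (920 − 54)/2 = 433, p = (920 + 54)/2 = 487.
Check: 433 · 487 = 210871.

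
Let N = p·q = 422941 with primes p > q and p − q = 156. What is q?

Since p = q + 156, we have 422941 = q(q + 156), so q² + 156q − 422941 = 0.
Discriminant: 156² + 4·422941 = 24336 + 1691764 = 1716100; √1716100 = 1310.
q = (−156 + 1310)/2 = 577, and p = q + 156 = 733.
Check: 577 · 733 = 422941.

577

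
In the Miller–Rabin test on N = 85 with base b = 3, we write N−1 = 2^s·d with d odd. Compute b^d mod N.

73

85 − 1 = 84 = 2^2 · 21, so d = 21.
3^1 ≡ 3 (mod 85)
3^2 ≡ 3^2 = 9 ≡ 9 (mod 85)
3^4 ≡ 9^2 = 81 ≡ 81 (mod 85)
3^8 ≡ 81^2 = 6561 ≡ 16 (mod 85)
3^16 ≡ 16^2 = 256 ≡ 1 (mod 85)
21 = 16 + 4 + 1 in binary powers of 2.
So 3^21 ≡ 1 · 81 · 3 ≡ 73 (mod 85).
Squaring chain: 73 → 59; never reaches −1, so base 3 is a Miller–Rabin witness that 85 is composite.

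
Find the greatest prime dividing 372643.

89

372643 = 53 · 7031
7031 = 79 · 89
89 is prime.
So 372643 = 53 · 79 · 89; the largest prime factor is 89.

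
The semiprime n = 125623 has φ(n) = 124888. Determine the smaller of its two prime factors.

269

φ(n) = (p−1)(q−1) = n − (p+q) + 1, so p + q = 125623 − 124888 + 1 = 736.
p and q are the roots of t² − 736t + 125623 = 0.
Discriminant: 736² − 4·125623 = 541696 − 502492 = 39204; √39204 = 198.
q = (736 − 198)/2 = 269, p = (736 + 198)/2 = 467.
Check: 269 · 467 = 125623.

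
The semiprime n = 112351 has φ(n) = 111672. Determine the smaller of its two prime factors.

φ(n) = (p−1)(q−1) = n − (p+q) + 1, so p + q = 112351 − 111672 + 1 = 680.
p and q are the roots of t² − 680t + 112351 = 0.
Discriminant: 680² − 4·112351 = 462400 − 449404 = 12996; √12996 = 114.
q = (680 − 114)/2 = 283, p = (680 + 114)/2 = 397.
Check: 283 · 397 = 112351.

283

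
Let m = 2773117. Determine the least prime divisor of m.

41

2773117 is odd.
Digit sum 28, not divisible by 3.
Ends in 7: not divisible by 5.
7: 2773117 = 7·396159 + 4
11: 2773117 = 11·252101 + 6
13: 2773117 = 13·213316 + 9
17: 2773117 = 17·163124 + 9
19: 2773117 = 19·145953 + 10
23: 2773117 = 23·120570 + 7
29: 2773117 = 29·95624 + 21
31: 2773117 = 31·89455 + 12
37: 2773117 = 37·74949 + 4
41: 2773117 = 41·67637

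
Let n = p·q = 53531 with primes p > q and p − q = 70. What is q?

Since p = q + 70, we have 53531 = q(q + 70), so q² + 70q − 53531 = 0.
Discriminant: 70² + 4·53531 = 4900 + 214124 = 219024; √219024 = 468.
q = (−70 + 468)/2 = 199, and p = q + 70 = 269.
Check: 199 · 269 = 53531.

199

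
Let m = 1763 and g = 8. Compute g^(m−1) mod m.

8^1 ≡ 8 (mod 1763)
8^2 ≡ 8^2 = 64 ≡ 64 (mod 1763)
8^4 ≡ 64^2 = 4096 ≡ 570 (mod 1763)
8^8 ≡ 570^2 = 324900 ≡ 508 (mod 1763)
8^16 ≡ 508^2 = 258064 ≡ 666 (mod 1763)
8^32 ≡ 666^2 = 443556 ≡ 1043 (mod 1763)
8^64 ≡ 1043^2 = 1087849 ≡ 78 (mod 1763)
8^128 ≡ 78^2 = 6084 ≡ 795 (mod 1763)
8^256 ≡ 795^2 = 632025 ≡ 871 (mod 1763)
8^512 ≡ 871^2 = 758641 ≡ 551 (mod 1763)
8^1024 ≡ 551^2 = 303601 ≡ 365 (mod 1763)
1762 = 1024 + 512 + 128 + 64 + 32 + 2 in binary powers of 2.
So 8^1762 ≡ 365 · 551 · 795 · 78 · 1043 · 64 ≡ 1417 (mod 1763).
Since 1417 ≠ 1, base 8 is a Fermat witness: 1763 is composite.

1417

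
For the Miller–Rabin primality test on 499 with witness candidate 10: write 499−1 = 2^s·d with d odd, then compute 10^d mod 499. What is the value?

498

499 − 1 = 498 = 2^1 · 249, so d = 249.
10^1 ≡ 10 (mod 499)
10^2 ≡ 10^2 = 100 ≡ 100 (mod 499)
10^4 ≡ 100^2 = 10000 ≡ 20 (mod 499)
10^8 ≡ 20^2 = 400 ≡ 400 (mod 499)
10^16 ≡ 400^2 = 160000 ≡ 320 (mod 499)
10^32 ≡ 320^2 = 102400 ≡ 105 (mod 499)
10^64 ≡ 105^2 = 11025 ≡ 47 (mod 499)
10^128 ≡ 47^2 = 2209 ≡ 213 (mod 499)
249 = 128 + 64 + 32 + 16 + 8 + 1 in binary powers of 2.
So 10^249 ≡ 213 · 47 · 105 · 320 · 400 · 10 ≡ 498 (mod 499).
Since 10^d ≡ 498 (mod 499), base 10 does not prove 499 composite.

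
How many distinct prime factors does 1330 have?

1330 = 2 · 665
665 = 5 · 133
133 = 7 · 19
1330 = 2 · 5 · 7 · 19, which has 4 distinct prime factors.

4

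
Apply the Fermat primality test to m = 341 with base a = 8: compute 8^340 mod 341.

1

8^1 ≡ 8 (mod 341)
8^2 ≡ 8^2 = 64 ≡ 64 (mod 341)
8^4 ≡ 64^2 = 4096 ≡ 4 (mod 341)
8^8 ≡ 4^2 = 16 ≡ 16 (mod 341)
8^16 ≡ 16^2 = 256 ≡ 256 (mod 341)
8^32 ≡ 256^2 = 65536 ≡ 64 (mod 341)
8^64 ≡ 64^2 = 4096 ≡ 4 (mod 341)
8^128 ≡ 4^2 = 16 ≡ 16 (mod 341)
8^256 ≡ 16^2 = 256 ≡ 256 (mod 341)
340 = 256 + 64 + 16 + 4 in binary powers of 2.
So 8^340 ≡ 256 · 4 · 256 · 4 ≡ 1 (mod 341).
Since the result is 1, base 8 gives no evidence that 341 is composite.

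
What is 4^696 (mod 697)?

4^1 ≡ 4 (mod 697)
4^2 ≡ 4^2 = 16 ≡ 16 (mod 697)
4^4 ≡ 16^2 = 256 ≡ 256 (mod 697)
4^8 ≡ 256^2 = 65536 ≡ 18 (mod 697)
4^16 ≡ 18^2 = 324 ≡ 324 (mod 697)
4^32 ≡ 324^2 = 104976 ≡ 426 (mod 697)
4^64 ≡ 426^2 = 181476 ≡ 256 (mod 697)
4^128 ≡ 256^2 = 65536 ≡ 18 (mod 697)
4^256 ≡ 18^2 = 324 ≡ 324 (mod 697)
4^512 ≡ 324^2 = 104976 ≡ 426 (mod 697)
696 = 512 + 128 + 32 + 16 + 8 in binary powers of 2.
So 4^696 ≡ 426 · 18 · 426 · 324 · 18 ≡ 324 (mod 697).
Since 324 ≠ 1, base 4 is a Fermat witness: 697 is composite.

324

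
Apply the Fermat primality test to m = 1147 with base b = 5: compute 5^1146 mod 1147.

5^1 ≡ 5 (mod 1147)
5^2 ≡ 5^2 = 25 ≡ 25 (mod 1147)
5^4 ≡ 25^2 = 625 ≡ 625 (mod 1147)
5^8 ≡ 625^2 = 390625 ≡ 645 (mod 1147)
5^16 ≡ 645^2 = 416025 ≡ 811 (mod 1147)
5^32 ≡ 811^2 = 657721 ≡ 490 (mod 1147)
5^64 ≡ 490^2 = 240100 ≡ 377 (mod 1147)
5^128 ≡ 377^2 = 142129 ≡ 1048 (mod 1147)
5^256 ≡ 1048^2 = 1098304 ≡ 625 (mod 1147)
5^512 ≡ 625^2 = 390625 ≡ 645 (mod 1147)
5^1024 ≡ 645^2 = 416025 ≡ 811 (mod 1147)
1146 = 1024 + 64 + 32 + 16 + 8 + 2 in binary powers of 2.
So 5^1146 ≡ 811 · 377 · 490 · 811 · 645 · 25 ≡ 249 (mod 1147).
Since 249 ≠ 1, base 5 is a Fermat witness: 1147 is composite.

249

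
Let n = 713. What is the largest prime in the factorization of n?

713 = 23 · 31
31 is prime.
So 713 = 23 · 31; the largest prime factor is 31.

31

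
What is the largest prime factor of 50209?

59

50209 = 23 · 2183
2183 = 37 · 59
59 is prime.
So 50209 = 23 · 37 · 59; the largest prime factor is 59.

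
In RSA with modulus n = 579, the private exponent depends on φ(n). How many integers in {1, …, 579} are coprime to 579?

384

Factor: 579 = 3 · 193.
φ(579) = (3−1) · (193−1) = 2 · 192 = 384.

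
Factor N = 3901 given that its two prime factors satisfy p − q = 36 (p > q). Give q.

Since p = q + 36, we have 3901 = q(q + 36), so q² + 36q − 3901 = 0.
Discriminant: 36² + 4·3901 = 1296 + 15604 = 16900; √16900 = 130.
q = (−36 + 130)/2 = 47, and p = q + 36 = 83.
Check: 47 · 83 = 3901.

47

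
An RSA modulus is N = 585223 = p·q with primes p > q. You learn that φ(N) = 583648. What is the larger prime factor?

977

φ(n) = (p−1)(q−1) = n − (p+q) + 1, so p + q = 585223 − 583648 + 1 = 1576.
p and q are the roots of t² − 1576t + 585223 = 0.
Discriminant: 1576² − 4·585223 = 2483776 − 2340892 = 142884; √142884 = 378.
q = (1576 − 378)/2 = 599, p = (1576 + 378)/2 = 977.
Check: 599 · 977 = 585223.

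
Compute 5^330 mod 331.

5^1 ≡ 5 (mod 331)
5^2 ≡ 5^2 = 25 ≡ 25 (mod 331)
5^4 ≡ 25^2 = 625 ≡ 294 (mod 331)
5^8 ≡ 294^2 = 86436 ≡ 45 (mod 331)
5^16 ≡ 45^2 = 2025 ≡ 39 (mod 331)
5^32 ≡ 39^2 = 1521 ≡ 197 (mod 331)
5^64 ≡ 197^2 = 38809 ≡ 82 (mod 331)
5^128 ≡ 82^2 = 6724 ≡ 104 (mod 331)
5^256 ≡ 104^2 = 10816 ≡ 224 (mod 331)
330 = 256 + 64 + 8 + 2 in binary powers of 2.
So 5^330 ≡ 224 · 82 · 45 · 25 ≡ 1 (mod 331).
Since the result is 1, base 5 gives no evidence that 331 is composite.

1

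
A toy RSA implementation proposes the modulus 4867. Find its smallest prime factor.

31

4867 is odd.
Digit sum 25, not divisible by 3.
Ends in 7: not divisible by 5.
7: 4867 = 7·695 + 2
11: 4867 = 11·442 + 5
13: 4867 = 13·374 + 5
17: 4867 = 17·286 + 5
19: 4867 = 19·256 + 3
23: 4867 = 23·211 + 14
29: 4867 = 29·167 + 24
31: 4867 = 31·157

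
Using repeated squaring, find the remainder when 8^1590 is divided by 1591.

1368

8^1 ≡ 8 (mod 1591)
8^2 ≡ 8^2 = 64 ≡ 64 (mod 1591)
8^4 ≡ 64^2 = 4096 ≡ 914 (mod 1591)
8^8 ≡ 914^2 = 835396 ≡ 121 (mod 1591)
8^16 ≡ 121^2 = 14641 ≡ 322 (mod 1591)
8^32 ≡ 322^2 = 103684 ≡ 269 (mod 1591)
8^64 ≡ 269^2 = 72361 ≡ 766 (mod 1591)
8^128 ≡ 766^2 = 586756 ≡ 1268 (mod 1591)
8^256 ≡ 1268^2 = 1607824 ≡ 914 (mod 1591)
8^512 ≡ 914^2 = 835396 ≡ 121 (mod 1591)
8^1024 ≡ 121^2 = 14641 ≡ 322 (mod 1591)
1590 = 1024 + 512 + 32 + 16 + 4 + 2 in binary powers of 2.
So 8^1590 ≡ 322 · 121 · 269 · 322 · 914 · 64 ≡ 1368 (mod 1591).
Since 1368 ≠ 1, base 8 is a Fermat witness: 1591 is composite.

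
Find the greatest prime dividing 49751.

89

49751 = 13 · 3827
3827 = 43 · 89
89 is prime.
So 49751 = 13 · 43 · 89; the largest prime factor is 89.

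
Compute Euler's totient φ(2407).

2296

Factor: 2407 = 29 · 83.
φ(2407) = (29−1) · (83−1) = 28 · 82 = 2296.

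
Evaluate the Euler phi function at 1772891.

Factor: 1772891 = 59 · 151 · 199.
φ(1772891) = (59−1) · (151−1) · (199−1) = 58 · 150 · 198 = 1722600.

1722600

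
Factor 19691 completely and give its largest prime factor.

97

19691 = 7 · 2813
2813 = 29 · 97
97 is prime.
So 19691 = 7 · 29 · 97; the largest prime factor is 97.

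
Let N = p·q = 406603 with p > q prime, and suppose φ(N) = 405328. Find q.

φ(n) = (p−1)(q−1) = n − (p+q) + 1, so p + q = 406603 − 405328 + 1 = 1276.
p and q are the roots of t² − 1276t + 406603 = 0.
Discriminant: 1276² − 4·406603 = 1628176 − 1626412 = 1764; √1764 = 42.
q = (1276 − 42)/2 = 617, p = (1276 + 42)/2 = 659.
Check: 617 · 659 = 406603.

617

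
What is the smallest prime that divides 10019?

10019 is odd.
Digit sum 11, not divisible by 3.
Ends in 9: not divisible by 5.
7: 10019 = 7·1431 + 2
11: 10019 = 11·910 + 9
13: 10019 = 13·770 + 9
17: 10019 = 17·589 + 6
19: 10019 = 19·527 + 6
23: 10019 = 23·435 + 14
29: 10019 = 29·345 + 14
31: 10019 = 31·323 + 6
37: 10019 = 37·270 + 29
41: 10019 = 41·244 + 15
43: 10019 = 43·233

43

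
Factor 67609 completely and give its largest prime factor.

97

67609 = 17 · 3977
3977 = 41 · 97
97 is prime.
So 67609 = 17 · 41 · 97; the largest prime factor is 97.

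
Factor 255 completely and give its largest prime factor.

17

255 = 3 · 85
85 = 5 · 17
17 is prime.
So 255 = 3 · 5 · 17; the largest prime factor is 17.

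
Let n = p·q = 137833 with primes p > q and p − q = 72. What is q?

337

Since p = q + 72, we have 137833 = q(q + 72), so q² + 72q − 137833 = 0.
Discriminant: 72² + 4·137833 = 5184 + 551332 = 556516; √556516 = 746.
q = (−72 + 746)/2 = 337, and p = q + 72 = 409.
Check: 337 · 409 = 137833.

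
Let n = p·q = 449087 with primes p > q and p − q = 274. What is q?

547

Since p = q + 274, we have 449087 = q(q + 274), so q² + 274q − 449087 = 0.
Discriminant: 274² + 4·449087 = 75076 + 1796348 = 1871424; √1871424 = 1368.
q = (−274 + 1368)/2 = 547, and p = q + 274 = 821.
Check: 547 · 821 = 449087.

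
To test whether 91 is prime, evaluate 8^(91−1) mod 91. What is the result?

8^1 ≡ 8 (mod 91)
8^2 ≡ 8^2 = 64 ≡ 64 (mod 91)
8^4 ≡ 64^2 = 4096 ≡ 1 (mod 91)
8^8 ≡ 1^2 = 1 ≡ 1 (mod 91)
8^16 ≡ 1^2 = 1 ≡ 1 (mod 91)
8^32 ≡ 1^2 = 1 ≡ 1 (mod 91)
8^64 ≡ 1^2 = 1 ≡ 1 (mod 91)
90 = 64 + 16 + 8 + 2 in binary powers of 2.
So 8^90 ≡ 1 · 1 · 1 · 64 ≡ 64 (mod 91).
Since 64 ≠ 1, base 8 is a Fermat witness: 91 is composite.

64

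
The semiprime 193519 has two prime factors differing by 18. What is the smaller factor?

Since p = q + 18, we have 193519 = q(q + 18), so q² + 18q − 193519 = 0.
Discriminant: 18² + 4·193519 = 324 + 774076 = 774400; √774400 = 880.
q = (−18 + 880)/2 = 431, and p = q + 18 = 449.
Check: 431 · 449 = 193519.

431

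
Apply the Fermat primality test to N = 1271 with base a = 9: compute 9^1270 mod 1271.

532

9^1 ≡ 9 (mod 1271)
9^2 ≡ 9^2 = 81 ≡ 81 (mod 1271)
9^4 ≡ 81^2 = 6561 ≡ 206 (mod 1271)
9^8 ≡ 206^2 = 42436 ≡ 493 (mod 1271)
9^16 ≡ 493^2 = 243049 ≡ 288 (mod 1271)
9^32 ≡ 288^2 = 82944 ≡ 329 (mod 1271)
9^64 ≡ 329^2 = 108241 ≡ 206 (mod 1271)
9^128 ≡ 206^2 = 42436 ≡ 493 (mod 1271)
9^256 ≡ 493^2 = 243049 ≡ 288 (mod 1271)
9^512 ≡ 288^2 = 82944 ≡ 329 (mod 1271)
9^1024 ≡ 329^2 = 108241 ≡ 206 (mod 1271)
1270 = 1024 + 128 + 64 + 32 + 16 + 4 + 2 in binary powers of 2.
So 9^1270 ≡ 206 · 493 · 206 · 329 · 288 · 206 · 81 ≡ 532 (mod 1271).
Since 532 ≠ 1, base 9 is a Fermat witness: 1271 is composite.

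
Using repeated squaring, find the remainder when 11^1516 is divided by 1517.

359

11^1 ≡ 11 (mod 1517)
11^2 ≡ 11^2 = 121 ≡ 121 (mod 1517)
11^4 ≡ 121^2 = 14641 ≡ 988 (mod 1517)
11^8 ≡ 988^2 = 976144 ≡ 713 (mod 1517)
11^16 ≡ 713^2 = 508369 ≡ 174 (mod 1517)
11^32 ≡ 174^2 = 30276 ≡ 1453 (mod 1517)
11^64 ≡ 1453^2 = 2111209 ≡ 1062 (mod 1517)
11^128 ≡ 1062^2 = 1127844 ≡ 713 (mod 1517)
11^256 ≡ 713^2 = 508369 ≡ 174 (mod 1517)
11^512 ≡ 174^2 = 30276 ≡ 1453 (mod 1517)
11^1024 ≡ 1453^2 = 2111209 ≡ 1062 (mod 1517)
1516 = 1024 + 256 + 128 + 64 + 32 + 8 + 4 in binary powers of 2.
So 11^1516 ≡ 1062 · 174 · 713 · 1062 · 1453 · 713 · 988 ≡ 359 (mod 1517).
Since 359 ≠ 1, base 11 is a Fermat witness: 1517 is composite.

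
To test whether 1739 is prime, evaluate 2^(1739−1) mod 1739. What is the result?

2^1 ≡ 2 (mod 1739)
2^2 ≡ 2^2 = 4 ≡ 4 (mod 1739)
2^4 ≡ 4^2 = 16 ≡ 16 (mod 1739)
2^8 ≡ 16^2 = 256 ≡ 256 (mod 1739)
2^16 ≡ 256^2 = 65536 ≡ 1193 (mod 1739)
2^32 ≡ 1193^2 = 1423249 ≡ 747 (mod 1739)
2^64 ≡ 747^2 = 558009 ≡ 1529 (mod 1739)
2^128 ≡ 1529^2 = 2337841 ≡ 625 (mod 1739)
2^256 ≡ 625^2 = 390625 ≡ 1089 (mod 1739)
2^512 ≡ 1089^2 = 1185921 ≡ 1662 (mod 1739)
2^1024 ≡ 1662^2 = 2762244 ≡ 712 (mod 1739)
1738 = 1024 + 512 + 128 + 64 + 8 + 2 in binary powers of 2.
So 2^1738 ≡ 712 · 1662 · 625 · 1529 · 256 · 4 ≡ 1283 (mod 1739).
Since 1283 ≠ 1, base 2 is a Fermat witness: 1739 is composite.

1283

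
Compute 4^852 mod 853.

1

4^1 ≡ 4 (mod 853)
4^2 ≡ 4^2 = 16 ≡ 16 (mod 853)
4^4 ≡ 16^2 = 256 ≡ 256 (mod 853)
4^8 ≡ 256^2 = 65536 ≡ 708 (mod 853)
4^16 ≡ 708^2 = 501264 ≡ 553 (mod 853)
4^32 ≡ 553^2 = 305809 ≡ 435 (mod 853)
4^64 ≡ 435^2 = 189225 ≡ 712 (mod 853)
4^128 ≡ 712^2 = 506944 ≡ 262 (mod 853)
4^256 ≡ 262^2 = 68644 ≡ 404 (mod 853)
4^512 ≡ 404^2 = 163216 ≡ 293 (mod 853)
852 = 512 + 256 + 64 + 16 + 4 in binary powers of 2.
So 4^852 ≡ 293 · 404 · 712 · 553 · 256 ≡ 1 (mod 853).
Since the result is 1, base 4 gives no evidence that 853 is composite.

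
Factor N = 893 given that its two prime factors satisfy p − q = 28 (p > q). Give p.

47

Since p = q + 28, we have 893 = q(q + 28), so q² + 28q − 893 = 0.
Discriminant: 28² + 4·893 = 784 + 3572 = 4356; √4356 = 66.
q = (−28 + 66)/2 = 19, and p = q + 28 = 47.
Check: 19 · 47 = 893.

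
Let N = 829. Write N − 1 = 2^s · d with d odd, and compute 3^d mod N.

829 − 1 = 828 = 2^2 · 207, so d = 207.
3^1 ≡ 3 (mod 829)
3^2 ≡ 3^2 = 9 ≡ 9 (mod 829)
3^4 ≡ 9^2 = 81 ≡ 81 (mod 829)
3^8 ≡ 81^2 = 6561 ≡ 758 (mod 829)
3^16 ≡ 758^2 = 574564 ≡ 67 (mod 829)
3^32 ≡ 67^2 = 4489 ≡ 344 (mod 829)
3^64 ≡ 344^2 = 118336 ≡ 618 (mod 829)
3^128 ≡ 618^2 = 381924 ≡ 584 (mod 829)
207 = 128 + 64 + 8 + 4 + 2 + 1 in binary powers of 2.
So 3^207 ≡ 584 · 618 · 758 · 81 · 9 · 3 ≡ 1 (mod 829).
Since 3^d ≡ 1 (mod 829), base 3 does not prove 829 composite.

1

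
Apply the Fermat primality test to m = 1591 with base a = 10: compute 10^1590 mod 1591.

704

10^1 ≡ 10 (mod 1591)
10^2 ≡ 10^2 = 100 ≡ 100 (mod 1591)
10^4 ≡ 100^2 = 10000 ≡ 454 (mod 1591)
10^8 ≡ 454^2 = 206116 ≡ 877 (mod 1591)
10^16 ≡ 877^2 = 769129 ≡ 676 (mod 1591)
10^32 ≡ 676^2 = 456976 ≡ 359 (mod 1591)
10^64 ≡ 359^2 = 128881 ≡ 10 (mod 1591)
10^128 ≡ 10^2 = 100 ≡ 100 (mod 1591)
10^256 ≡ 100^2 = 10000 ≡ 454 (mod 1591)
10^512 ≡ 454^2 = 206116 ≡ 877 (mod 1591)
10^1024 ≡ 877^2 = 769129 ≡ 676 (mod 1591)
1590 = 1024 + 512 + 32 + 16 + 4 + 2 in binary powers of 2.
So 10^1590 ≡ 676 · 877 · 359 · 676 · 454 · 100 ≡ 704 (mod 1591).
Since 704 ≠ 1, base 10 is a Fermat witness: 1591 is composite.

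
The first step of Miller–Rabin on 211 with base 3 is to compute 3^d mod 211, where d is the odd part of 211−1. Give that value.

211 − 1 = 210 = 2^1 · 105, so d = 105.
3^1 ≡ 3 (mod 211)
3^2 ≡ 3^2 = 9 ≡ 9 (mod 211)
3^4 ≡ 9^2 = 81 ≡ 81 (mod 211)
3^8 ≡ 81^2 = 6561 ≡ 20 (mod 211)
3^16 ≡ 20^2 = 400 ≡ 189 (mod 211)
3^32 ≡ 189^2 = 35721 ≡ 62 (mod 211)
3^64 ≡ 62^2 = 3844 ≡ 46 (mod 211)
105 = 64 + 32 + 8 + 1 in binary powers of 2.
So 3^105 ≡ 46 · 62 · 20 · 3 ≡ 210 (mod 211).
Since 3^d ≡ 210 (mod 211), base 3 does not prove 211 composite.

210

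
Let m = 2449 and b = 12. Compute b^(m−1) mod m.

907

12^1 ≡ 12 (mod 2449)
12^2 ≡ 12^2 = 144 ≡ 144 (mod 2449)
12^4 ≡ 144^2 = 20736 ≡ 1144 (mod 2449)
12^8 ≡ 1144^2 = 1308736 ≡ 970 (mod 2449)
12^16 ≡ 970^2 = 940900 ≡ 484 (mod 2449)
12^32 ≡ 484^2 = 234256 ≡ 1601 (mod 2449)
12^64 ≡ 1601^2 = 2563201 ≡ 1547 (mod 2449)
12^128 ≡ 1547^2 = 2393209 ≡ 536 (mod 2449)
12^256 ≡ 536^2 = 287296 ≡ 763 (mod 2449)
12^512 ≡ 763^2 = 582169 ≡ 1756 (mod 2449)
12^1024 ≡ 1756^2 = 3083536 ≡ 245 (mod 2449)
12^2048 ≡ 245^2 = 60025 ≡ 1249 (mod 2449)
2448 = 2048 + 256 + 128 + 16 in binary powers of 2.
So 12^2448 ≡ 1249 · 763 · 536 · 484 ≡ 907 (mod 2449).
Since 907 ≠ 1, base 12 is a Fermat witness: 2449 is composite.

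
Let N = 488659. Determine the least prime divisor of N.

37

488659 is odd.
Digit sum 40, not divisible by 3.
Ends in 9: not divisible by 5.
7: 488659 = 7·69808 + 3
11: 488659 = 11·44423 + 6
13: 488659 = 13·37589 + 2
17: 488659 = 17·28744 + 11
19: 488659 = 19·25718 + 17
23: 488659 = 23·21246 + 1
29: 488659 = 29·16850 + 9
31: 488659 = 31·15763 + 6
37: 488659 = 37·13207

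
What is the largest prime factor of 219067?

219067 = 47 · 4661
4661 = 59 · 79
79 is prime.
So 219067 = 47 · 59 · 79; the largest prime factor is 79.

79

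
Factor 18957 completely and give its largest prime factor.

18957 = 3 · 6319
6319 = 71 · 89
89 is prime.
So 18957 = 3 · 71 · 89; the largest prime factor is 89.

89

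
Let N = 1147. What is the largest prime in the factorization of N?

37

1147 = 31 · 37
37 is prime.
So 1147 = 31 · 37; the largest prime factor is 37.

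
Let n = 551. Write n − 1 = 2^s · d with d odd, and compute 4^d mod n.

551 − 1 = 550 = 2^1 · 275, so d = 275.
4^1 ≡ 4 (mod 551)
4^2 ≡ 4^2 = 16 ≡ 16 (mod 551)
4^4 ≡ 16^2 = 256 ≡ 256 (mod 551)
4^8 ≡ 256^2 = 65536 ≡ 518 (mod 551)
4^16 ≡ 518^2 = 268324 ≡ 538 (mod 551)
4^32 ≡ 538^2 = 289444 ≡ 169 (mod 551)
4^64 ≡ 169^2 = 28561 ≡ 460 (mod 551)
4^128 ≡ 460^2 = 211600 ≡ 16 (mod 551)
4^256 ≡ 16^2 = 256 ≡ 256 (mod 551)
275 = 256 + 16 + 2 + 1 in binary powers of 2.
So 4^275 ≡ 256 · 538 · 16 · 4 ≡ 245 (mod 551).
Squaring chain: 245; never reaches −1, so base 4 is a Miller–Rabin witness that 551 is composite.

245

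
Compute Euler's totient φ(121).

Factor: 121 = 11^2.
φ(121) = 11^1·(11−1) = 110.

110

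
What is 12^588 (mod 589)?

12^1 ≡ 12 (mod 589)
12^2 ≡ 12^2 = 144 ≡ 144 (mod 589)
12^4 ≡ 144^2 = 20736 ≡ 121 (mod 589)
12^8 ≡ 121^2 = 14641 ≡ 505 (mod 589)
12^16 ≡ 505^2 = 255025 ≡ 577 (mod 589)
12^32 ≡ 577^2 = 332929 ≡ 144 (mod 589)
12^64 ≡ 144^2 = 20736 ≡ 121 (mod 589)
12^128 ≡ 121^2 = 14641 ≡ 505 (mod 589)
12^256 ≡ 505^2 = 255025 ≡ 577 (mod 589)
12^512 ≡ 577^2 = 332929 ≡ 144 (mod 589)
588 = 512 + 64 + 8 + 4 in binary powers of 2.
So 12^588 ≡ 144 · 121 · 505 · 121 ≡ 39 (mod 589).
Since 39 ≠ 1, base 12 is a Fermat witness: 589 is composite.

39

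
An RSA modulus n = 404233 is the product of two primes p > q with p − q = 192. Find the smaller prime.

Since p = q + 192, we have 404233 = q(q + 192), so q² + 192q − 404233 = 0.
Discriminant: 192² + 4·404233 = 36864 + 1616932 = 1653796; √1653796 = 1286.
q = (−192 + 1286)/2 = 547, and p = q + 192 = 739.
Check: 547 · 739 = 404233.

547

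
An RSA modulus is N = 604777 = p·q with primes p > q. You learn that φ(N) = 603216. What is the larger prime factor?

φ(n) = (p−1)(q−1) = n − (p+q) + 1, so p + q = 604777 − 603216 + 1 = 1562.
p and q are the roots of t² − 1562t + 604777 = 0.
Discriminant: 1562² − 4·604777 = 2439844 − 2419108 = 20736; √20736 = 144.
q = (1562 − 144)/2 = 709, p = (1562 + 144)/2 = 853.
Check: 709 · 853 = 604777.

853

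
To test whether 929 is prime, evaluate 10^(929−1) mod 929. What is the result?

1

10^1 ≡ 10 (mod 929)
10^2 ≡ 10^2 = 100 ≡ 100 (mod 929)
10^4 ≡ 100^2 = 10000 ≡ 710 (mod 929)
10^8 ≡ 710^2 = 504100 ≡ 582 (mod 929)
10^16 ≡ 582^2 = 338724 ≡ 568 (mod 929)
10^32 ≡ 568^2 = 322624 ≡ 261 (mod 929)
10^64 ≡ 261^2 = 68121 ≡ 304 (mod 929)
10^128 ≡ 304^2 = 92416 ≡ 445 (mod 929)
10^256 ≡ 445^2 = 198025 ≡ 148 (mod 929)
10^512 ≡ 148^2 = 21904 ≡ 537 (mod 929)
928 = 512 + 256 + 128 + 32 in binary powers of 2.
So 10^928 ≡ 537 · 148 · 445 · 261 ≡ 1 (mod 929).
Since the result is 1, base 10 gives no evidence that 929 is composite.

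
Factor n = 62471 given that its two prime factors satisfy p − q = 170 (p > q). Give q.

Since p = q + 170, we have 62471 = q(q + 170), so q² + 170q − 62471 = 0.
Discriminant: 170² + 4·62471 = 28900 + 249884 = 278784; √278784 = 528.
q = (−170 + 528)/2 = 179, and p = q + 170 = 349.
Check: 179 · 349 = 62471.

179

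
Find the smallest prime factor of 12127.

12127 is odd.
Digit sum 13, not divisible by 3.
Ends in 7: not divisible by 5.
7: 12127 = 7·1732 + 3
11: 12127 = 11·1102 + 5
13: 12127 = 13·932 + 11
17: 12127 = 17·713 + 6
19: 12127 = 19·638 + 5
23: 12127 = 23·527 + 6
29: 12127 = 29·418 + 5
31: 12127 = 31·391 + 6
37: 12127 = 37·327 + 28
41: 12127 = 41·295 + 32
43: 12127 = 43·282 + 1
47: 12127 = 47·258 + 1
53: 12127 = 53·228 + 43
59: 12127 = 59·205 + 32
61: 12127 = 61·198 + 49
67: 12127 = 67·181

67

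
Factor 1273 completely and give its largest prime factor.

1273 = 19 · 67
67 is prime.
So 1273 = 19 · 67; the largest prime factor is 67.

67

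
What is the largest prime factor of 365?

73

365 = 5 · 73
73 is prime.
So 365 = 5 · 73; the largest prime factor is 73.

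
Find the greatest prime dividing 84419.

84419 = 29 · 2911
2911 = 41 · 71
71 is prime.
So 84419 = 29 · 41 · 71; the largest prime factor is 71.

71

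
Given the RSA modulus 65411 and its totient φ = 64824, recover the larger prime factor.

φ(n) = (p−1)(q−1) = n − (p+q) + 1, so p + q = 65411 − 64824 + 1 = 588.
p and q are the roots of t² − 588t + 65411 = 0.
Discriminant: 588² − 4·65411 = 345744 − 261644 = 84100; √84100 = 290.
q = (588 − 290)/2 = 149, p = (588 + 290)/2 = 439.
Check: 149 · 439 = 65411.

439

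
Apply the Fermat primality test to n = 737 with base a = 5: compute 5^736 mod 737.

5^1 ≡ 5 (mod 737)
5^2 ≡ 5^2 = 25 ≡ 25 (mod 737)
5^4 ≡ 25^2 = 625 ≡ 625 (mod 737)
5^8 ≡ 625^2 = 390625 ≡ 15 (mod 737)
5^16 ≡ 15^2 = 225 ≡ 225 (mod 737)
5^32 ≡ 225^2 = 50625 ≡ 509 (mod 737)
5^64 ≡ 509^2 = 259081 ≡ 394 (mod 737)
5^128 ≡ 394^2 = 155236 ≡ 466 (mod 737)
5^256 ≡ 466^2 = 217156 ≡ 478 (mod 737)
5^512 ≡ 478^2 = 228484 ≡ 14 (mod 737)
736 = 512 + 128 + 64 + 32 in binary powers of 2.
So 5^736 ≡ 14 · 466 · 394 · 509 ≡ 643 (mod 737).
Since 643 ≠ 1, base 5 is a Fermat witness: 737 is composite.

643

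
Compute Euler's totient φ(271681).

Factor: 271681 = 19 · 79 · 181.
φ(271681) = (19−1) · (79−1) · (181−1) = 18 · 78 · 180 = 252720.

252720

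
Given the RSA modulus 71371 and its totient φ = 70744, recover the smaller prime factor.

149

φ(n) = (p−1)(q−1) = n − (p+q) + 1, so p + q = 71371 − 70744 + 1 = 628.
p and q are the roots of t² − 628t + 71371 = 0.
Discriminant: 628² − 4·71371 = 394384 − 285484 = 108900; √108900 = 330.
q = (628 − 330)/2 = 149, p = (628 + 330)/2 = 479.
Check: 149 · 479 = 71371.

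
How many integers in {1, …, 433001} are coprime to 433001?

412960

Factor: 433001 = 41 · 59 · 179.
φ(433001) = (41−1) · (59−1) · (179−1) = 40 · 58 · 178 = 412960.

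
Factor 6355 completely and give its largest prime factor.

6355 = 5 · 1271
1271 = 31 · 41
41 is prime.
So 6355 = 5 · 31 · 41; the largest prime factor is 41.

41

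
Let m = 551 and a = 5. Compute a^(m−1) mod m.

5^1 ≡ 5 (mod 551)
5^2 ≡ 5^2 = 25 ≡ 25 (mod 551)
5^4 ≡ 25^2 = 625 ≡ 74 (mod 551)
5^8 ≡ 74^2 = 5476 ≡ 517 (mod 551)
5^16 ≡ 517^2 = 267289 ≡ 54 (mod 551)
5^32 ≡ 54^2 = 2916 ≡ 161 (mod 551)
5^64 ≡ 161^2 = 25921 ≡ 24 (mod 551)
5^128 ≡ 24^2 = 576 ≡ 25 (mod 551)
5^256 ≡ 25^2 = 625 ≡ 74 (mod 551)
5^512 ≡ 74^2 = 5476 ≡ 517 (mod 551)
550 = 512 + 32 + 4 + 2 in binary powers of 2.
So 5^550 ≡ 517 · 161 · 74 · 25 ≡ 480 (mod 551).
Since 480 ≠ 1, base 5 is a Fermat witness: 551 is composite.

480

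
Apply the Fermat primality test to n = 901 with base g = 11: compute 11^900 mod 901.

259

11^1 ≡ 11 (mod 901)
11^2 ≡ 11^2 = 121 ≡ 121 (mod 901)
11^4 ≡ 121^2 = 14641 ≡ 225 (mod 901)
11^8 ≡ 225^2 = 50625 ≡ 169 (mod 901)
11^16 ≡ 169^2 = 28561 ≡ 630 (mod 901)
11^32 ≡ 630^2 = 396900 ≡ 460 (mod 901)
11^64 ≡ 460^2 = 211600 ≡ 766 (mod 901)
11^128 ≡ 766^2 = 586756 ≡ 205 (mod 901)
11^256 ≡ 205^2 = 42025 ≡ 579 (mod 901)
11^512 ≡ 579^2 = 335241 ≡ 69 (mod 901)
900 = 512 + 256 + 128 + 4 in binary powers of 2.
So 11^900 ≡ 69 · 579 · 205 · 225 ≡ 259 (mod 901).
Since 259 ≠ 1, base 11 is a Fermat witness: 901 is composite.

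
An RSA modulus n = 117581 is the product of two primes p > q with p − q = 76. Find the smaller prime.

Since p = q + 76, we have 117581 = q(q + 76), so q² + 76q − 117581 = 0.
Discriminant: 76² + 4·117581 = 5776 + 470324 = 476100; √476100 = 690.
q = (−76 + 690)/2 = 307, and p = q + 76 = 383.
Check: 307 · 383 = 117581.

307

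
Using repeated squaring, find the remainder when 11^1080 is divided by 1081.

11^1 ≡ 11 (mod 1081)
11^2 ≡ 11^2 = 121 ≡ 121 (mod 1081)
11^4 ≡ 121^2 = 14641 ≡ 588 (mod 1081)
11^8 ≡ 588^2 = 345744 ≡ 905 (mod 1081)
11^16 ≡ 905^2 = 819025 ≡ 708 (mod 1081)
11^32 ≡ 708^2 = 501264 ≡ 761 (mod 1081)
11^64 ≡ 761^2 = 579121 ≡ 786 (mod 1081)
11^128 ≡ 786^2 = 617796 ≡ 545 (mod 1081)
11^256 ≡ 545^2 = 297025 ≡ 831 (mod 1081)
11^512 ≡ 831^2 = 690561 ≡ 883 (mod 1081)
11^1024 ≡ 883^2 = 779689 ≡ 288 (mod 1081)
1080 = 1024 + 32 + 16 + 8 in binary powers of 2.
So 11^1080 ≡ 288 · 761 · 708 · 905 ≡ 581 (mod 1081).
Since 581 ≠ 1, base 11 is a Fermat witness: 1081 is composite.

581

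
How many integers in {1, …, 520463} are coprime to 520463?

Factor: 520463 = 29 · 131 · 137.
φ(520463) = (29−1) · (131−1) · (137−1) = 28 · 130 · 136 = 495040.

495040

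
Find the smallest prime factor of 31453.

31453 is odd.
Digit sum 16, not divisible by 3.
Ends in 3: not divisible by 5.
7: 31453 = 7·4493 + 2
11: 31453 = 11·2859 + 4
13: 31453 = 13·2419 + 6
17: 31453 = 17·1850 + 3
19: 31453 = 19·1655 + 8
23: 31453 = 23·1367 + 12
29: 31453 = 29·1084 + 17
31: 31453 = 31·1014 + 19
37: 31453 = 37·850 + 3
41: 31453 = 41·767 + 6
43: 31453 = 43·731 + 20
47: 31453 = 47·669 + 10
53: 31453 = 53·593 + 24
59: 31453 = 59·533 + 6
61: 31453 = 61·515 + 38
67: 31453 = 67·469 + 30
71: 31453 = 71·443

71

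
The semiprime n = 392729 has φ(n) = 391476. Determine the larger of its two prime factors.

647

φ(n) = (p−1)(q−1) = n − (p+q) + 1, so p + q = 392729 − 391476 + 1 = 1254.
p and q are the roots of t² − 1254t + 392729 = 0.
Discriminant: 1254² − 4·392729 = 1572516 − 1570916 = 1600; √1600 = 40.
q = (1254 − 40)/2 = 607, p = (1254 + 40)/2 = 647.
Check: 607 · 647 = 392729.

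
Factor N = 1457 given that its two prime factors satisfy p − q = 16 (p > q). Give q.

31

Since p = q + 16, we have 1457 = q(q + 16), so q² + 16q − 1457 = 0.
Discriminant: 16² + 4·1457 = 256 + 5828 = 6084; √6084 = 78.
q = (−16 + 78)/2 = 31, and p = q + 16 = 47.
Check: 31 · 47 = 1457.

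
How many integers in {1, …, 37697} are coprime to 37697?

32560

Factor: 37697 = 11 · 23 · 149.
φ(37697) = (11−1) · (23−1) · (149−1) = 10 · 22 · 148 = 32560.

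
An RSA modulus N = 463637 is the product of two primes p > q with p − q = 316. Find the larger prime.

857

Since p = q + 316, we have 463637 = q(q + 316), so q² + 316q − 463637 = 0.
Discriminant: 316² + 4·463637 = 99856 + 1854548 = 1954404; √1954404 = 1398.
q = (−316 + 1398)/2 = 541, and p = q + 316 = 857.
Check: 541 · 857 = 463637.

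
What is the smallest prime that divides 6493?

43

6493 is odd.
Digit sum 22, not divisible by 3.
Ends in 3: not divisible by 5.
7: 6493 = 7·927 + 4
11: 6493 = 11·590 + 3
13: 6493 = 13·499 + 6
17: 6493 = 17·381 + 16
19: 6493 = 19·341 + 14
23: 6493 = 23·282 + 7
29: 6493 = 29·223 + 26
31: 6493 = 31·209 + 14
37: 6493 = 37·175 + 18
41: 6493 = 41·158 + 15
43: 6493 = 43·151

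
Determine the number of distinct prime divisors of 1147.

2

1147 = 31 · 37
1147 = 31 · 37, which has 2 distinct prime factors.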